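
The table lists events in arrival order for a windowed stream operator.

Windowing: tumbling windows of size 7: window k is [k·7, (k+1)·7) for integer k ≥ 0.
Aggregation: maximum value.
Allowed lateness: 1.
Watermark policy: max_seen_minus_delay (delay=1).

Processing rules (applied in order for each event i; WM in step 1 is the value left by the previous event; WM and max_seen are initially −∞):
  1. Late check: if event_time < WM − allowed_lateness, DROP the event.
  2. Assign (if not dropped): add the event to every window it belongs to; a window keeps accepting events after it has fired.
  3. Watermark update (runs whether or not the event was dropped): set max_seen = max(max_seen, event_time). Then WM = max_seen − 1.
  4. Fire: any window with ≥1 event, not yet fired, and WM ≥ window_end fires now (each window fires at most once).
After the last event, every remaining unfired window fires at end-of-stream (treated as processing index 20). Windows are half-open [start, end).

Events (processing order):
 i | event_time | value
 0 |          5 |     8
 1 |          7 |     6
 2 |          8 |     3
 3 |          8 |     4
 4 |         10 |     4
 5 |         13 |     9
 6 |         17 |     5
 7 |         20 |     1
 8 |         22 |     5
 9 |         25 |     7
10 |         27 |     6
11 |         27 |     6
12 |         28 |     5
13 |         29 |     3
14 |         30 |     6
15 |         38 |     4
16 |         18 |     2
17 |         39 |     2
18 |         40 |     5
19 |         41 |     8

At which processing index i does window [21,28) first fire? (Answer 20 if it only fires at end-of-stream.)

13

i=0 t=5 v=8: → [0,7); WM=4
i=1 t=7 v=6: → [7,14); WM=6
i=2 t=8 v=3: → [7,14); WM=7; [0,7) fires=8
i=3 t=8 v=4: → [7,14); WM=7
i=4 t=10 v=4: → [7,14); WM=9
i=5 t=13 v=9: → [7,14); WM=12
i=6 t=17 v=5: → [14,21); WM=16; [7,14) fires=9
i=7 t=20 v=1: → [14,21); WM=19
i=8 t=22 v=5: → [21,28); WM=21; [14,21) fires=5
i=9 t=25 v=7: → [21,28); WM=24
i=10 t=27 v=6: → [21,28); WM=26
i=11 t=27 v=6: → [21,28); WM=26
i=12 t=28 v=5: → [28,35); WM=27
i=13 t=29 v=3: → [28,35); WM=28; [21,28) fires=7
i=14 t=30 v=6: → [28,35); WM=29
i=15 t=38 v=4: → [35,42); WM=37; [28,35) fires=6
i=16 t=18 v=2: DROP (t<37-1); WM=37
i=17 t=39 v=2: → [35,42); WM=38
i=18 t=40 v=5: → [35,42); WM=39
i=19 t=41 v=8: → [35,42); WM=40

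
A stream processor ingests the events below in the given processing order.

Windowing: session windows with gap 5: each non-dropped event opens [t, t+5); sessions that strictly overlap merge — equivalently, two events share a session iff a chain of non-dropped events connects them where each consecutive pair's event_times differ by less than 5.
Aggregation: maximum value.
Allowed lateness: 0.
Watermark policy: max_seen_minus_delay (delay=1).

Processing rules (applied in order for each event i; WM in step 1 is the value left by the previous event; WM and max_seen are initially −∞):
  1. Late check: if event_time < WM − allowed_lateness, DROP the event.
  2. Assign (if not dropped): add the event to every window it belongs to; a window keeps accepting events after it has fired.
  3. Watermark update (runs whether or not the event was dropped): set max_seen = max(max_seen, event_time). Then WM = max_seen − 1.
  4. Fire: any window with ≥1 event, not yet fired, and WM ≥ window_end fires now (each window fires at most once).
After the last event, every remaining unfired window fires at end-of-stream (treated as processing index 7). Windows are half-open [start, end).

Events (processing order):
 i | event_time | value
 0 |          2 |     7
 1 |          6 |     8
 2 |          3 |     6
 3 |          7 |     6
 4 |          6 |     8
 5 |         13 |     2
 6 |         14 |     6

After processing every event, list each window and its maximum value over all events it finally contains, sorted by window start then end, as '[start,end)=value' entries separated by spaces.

[2,12)=8 [13,19)=6

i=0 t=2 v=7: → [2,7); WM=1
i=1 t=6 v=8: → [2,11); WM=5
i=2 t=3 v=6: DROP (t<5-0); WM=5
i=3 t=7 v=6: → [2,12); WM=6
i=4 t=6 v=8: → [2,12); WM=6
i=5 t=13 v=2: → [13,18); WM=12
i=6 t=14 v=6: → [13,19); WM=13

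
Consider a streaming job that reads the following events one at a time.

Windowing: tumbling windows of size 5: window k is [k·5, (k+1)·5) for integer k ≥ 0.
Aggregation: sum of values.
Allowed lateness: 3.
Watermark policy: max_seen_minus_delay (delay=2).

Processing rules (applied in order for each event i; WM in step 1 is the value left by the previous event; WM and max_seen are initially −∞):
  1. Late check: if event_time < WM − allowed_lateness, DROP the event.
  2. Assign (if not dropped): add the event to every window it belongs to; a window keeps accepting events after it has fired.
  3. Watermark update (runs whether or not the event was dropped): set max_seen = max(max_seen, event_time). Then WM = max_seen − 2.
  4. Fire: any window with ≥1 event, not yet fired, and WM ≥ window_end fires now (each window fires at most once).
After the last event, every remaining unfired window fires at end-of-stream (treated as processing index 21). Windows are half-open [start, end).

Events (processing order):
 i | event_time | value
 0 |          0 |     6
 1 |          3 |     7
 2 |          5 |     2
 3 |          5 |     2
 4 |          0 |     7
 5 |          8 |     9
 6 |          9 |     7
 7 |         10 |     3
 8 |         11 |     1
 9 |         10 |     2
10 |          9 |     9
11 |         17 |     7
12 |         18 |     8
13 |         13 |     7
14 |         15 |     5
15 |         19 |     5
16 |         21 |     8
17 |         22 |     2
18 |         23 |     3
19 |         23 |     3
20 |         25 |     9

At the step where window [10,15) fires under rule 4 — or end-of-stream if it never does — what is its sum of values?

6

i=0 t=0 v=6: → [0,5); WM=-2
i=1 t=3 v=7: → [0,5); WM=1
i=2 t=5 v=2: → [5,10); WM=3
i=3 t=5 v=2: → [5,10); WM=3
i=4 t=0 v=7: → [0,5); WM=3
i=5 t=8 v=9: → [5,10); WM=6; [0,5) fires=20
i=6 t=9 v=7: → [5,10); WM=7
i=7 t=10 v=3: → [10,15); WM=8
i=8 t=11 v=1: → [10,15); WM=9
i=9 t=10 v=2: → [10,15); WM=9
i=10 t=9 v=9: → [5,10); WM=9
i=11 t=17 v=7: → [15,20); WM=15; [5,10) fires=29 [10,15) fires=6
i=12 t=18 v=8: → [15,20); WM=16
i=13 t=13 v=7: → [10,15); WM=16
i=14 t=15 v=5: → [15,20); WM=16
i=15 t=19 v=5: → [15,20); WM=17
i=16 t=21 v=8: → [20,25); WM=19
i=17 t=22 v=2: → [20,25); WM=20; [15,20) fires=25
i=18 t=23 v=3: → [20,25); WM=21
i=19 t=23 v=3: → [20,25); WM=21
i=20 t=25 v=9: → [25,30); WM=23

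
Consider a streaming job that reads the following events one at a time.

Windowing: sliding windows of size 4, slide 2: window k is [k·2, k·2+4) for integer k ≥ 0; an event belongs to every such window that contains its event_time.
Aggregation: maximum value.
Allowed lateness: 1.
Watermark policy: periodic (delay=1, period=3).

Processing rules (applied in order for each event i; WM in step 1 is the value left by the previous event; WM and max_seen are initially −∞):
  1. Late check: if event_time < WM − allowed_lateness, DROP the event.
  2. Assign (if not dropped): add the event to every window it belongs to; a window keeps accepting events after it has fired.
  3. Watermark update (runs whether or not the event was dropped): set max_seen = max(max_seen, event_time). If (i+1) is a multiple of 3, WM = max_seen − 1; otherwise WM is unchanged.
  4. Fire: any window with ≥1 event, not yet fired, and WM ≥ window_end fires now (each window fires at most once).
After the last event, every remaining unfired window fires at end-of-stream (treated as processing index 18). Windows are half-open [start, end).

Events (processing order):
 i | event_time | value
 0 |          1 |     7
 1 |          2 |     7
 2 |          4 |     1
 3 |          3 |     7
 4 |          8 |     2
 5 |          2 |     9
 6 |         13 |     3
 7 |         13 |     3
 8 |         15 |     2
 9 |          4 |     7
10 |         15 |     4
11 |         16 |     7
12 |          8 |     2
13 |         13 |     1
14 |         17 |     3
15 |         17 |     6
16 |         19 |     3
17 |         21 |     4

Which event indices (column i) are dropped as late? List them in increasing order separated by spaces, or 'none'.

i=0 t=1 v=7: → [0,4); WM=−∞
i=1 t=2 v=7: → [2,6),[0,4); WM=−∞
i=2 t=4 v=1: → [4,8),[2,6); WM=3
i=3 t=3 v=7: → [2,6),[0,4); WM=3
i=4 t=8 v=2: → [8,12),[6,10); WM=3
i=5 t=2 v=9: → [2,6),[0,4); WM=7; [0,4) fires=9 [2,6) fires=9
i=6 t=13 v=3: → [12,16),[10,14); WM=7
i=7 t=13 v=3: → [12,16),[10,14); WM=7
i=8 t=15 v=2: → [14,18),[12,16); WM=14; [4,8) fires=1 [6,10) fires=2 [8,12) fires=2 [10,14) fires=3
i=9 t=4 v=7: DROP (t<14-1); WM=14
i=10 t=15 v=4: → [14,18),[12,16); WM=14
i=11 t=16 v=7: → [16,20),[14,18); WM=15
i=12 t=8 v=2: DROP (t<15-1); WM=15
i=13 t=13 v=1: DROP (t<15-1); WM=15
i=14 t=17 v=3: → [16,20),[14,18); WM=16; [12,16) fires=4
i=15 t=17 v=6: → [16,20),[14,18); WM=16
i=16 t=19 v=3: → [18,22),[16,20); WM=16
i=17 t=21 v=4: → [20,24),[18,22); WM=20; [14,18) fires=7 [16,20) fires=7

9 12 13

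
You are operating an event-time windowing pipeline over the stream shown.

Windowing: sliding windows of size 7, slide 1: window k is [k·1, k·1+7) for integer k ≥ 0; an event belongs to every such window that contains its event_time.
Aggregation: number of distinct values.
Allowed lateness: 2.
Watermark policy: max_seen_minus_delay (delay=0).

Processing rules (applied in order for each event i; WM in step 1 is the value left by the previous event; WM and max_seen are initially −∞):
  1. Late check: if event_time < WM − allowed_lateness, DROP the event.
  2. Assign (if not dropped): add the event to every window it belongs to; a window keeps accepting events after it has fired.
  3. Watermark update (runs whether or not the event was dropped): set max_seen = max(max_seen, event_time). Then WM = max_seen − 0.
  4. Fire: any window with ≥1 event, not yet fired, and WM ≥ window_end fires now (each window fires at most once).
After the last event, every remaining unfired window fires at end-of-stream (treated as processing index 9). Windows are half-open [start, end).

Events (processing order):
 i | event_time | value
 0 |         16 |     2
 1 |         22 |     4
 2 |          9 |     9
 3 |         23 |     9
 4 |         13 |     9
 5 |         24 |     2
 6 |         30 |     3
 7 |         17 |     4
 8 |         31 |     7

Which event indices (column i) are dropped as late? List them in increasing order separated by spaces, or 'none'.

i=0 t=16 v=2: → [16,23),[15,22),[14,21),[13,20),[12,19),[11,18),[10,17); WM=16
i=1 t=22 v=4: → [22,29),[21,28),[20,27),[19,26),[18,25),[17,24),[16,23); WM=22; [10,17) fires=1 [11,18) fires=1 [12,19) fires=1 [13,20) fires=1 [14,21) fires=1 [15,22) fires=1
i=2 t=9 v=9: DROP (t<22-2); WM=22
i=3 t=23 v=9: → [23,30),[22,29),[21,28),[20,27),[19,26),[18,25),[17,24); WM=23; [16,23) fires=2
i=4 t=13 v=9: DROP (t<23-2); WM=23
i=5 t=24 v=2: → [24,31),[23,30),[22,29),[21,28),[20,27),[19,26),[18,25); WM=24; [17,24) fires=2
i=6 t=30 v=3: → [30,37),[29,36),[28,35),[27,34),[26,33),[25,32),[24,31); WM=30; [18,25) fires=3 [19,26) fires=3 [20,27) fires=3 [21,28) fires=3 [22,29) fires=3 [23,30) fires=2
i=7 t=17 v=4: DROP (t<30-2); WM=30
i=8 t=31 v=7: → [31,38),[30,37),[29,36),[28,35),[27,34),[26,33),[25,32); WM=31; [24,31) fires=2

2 4 7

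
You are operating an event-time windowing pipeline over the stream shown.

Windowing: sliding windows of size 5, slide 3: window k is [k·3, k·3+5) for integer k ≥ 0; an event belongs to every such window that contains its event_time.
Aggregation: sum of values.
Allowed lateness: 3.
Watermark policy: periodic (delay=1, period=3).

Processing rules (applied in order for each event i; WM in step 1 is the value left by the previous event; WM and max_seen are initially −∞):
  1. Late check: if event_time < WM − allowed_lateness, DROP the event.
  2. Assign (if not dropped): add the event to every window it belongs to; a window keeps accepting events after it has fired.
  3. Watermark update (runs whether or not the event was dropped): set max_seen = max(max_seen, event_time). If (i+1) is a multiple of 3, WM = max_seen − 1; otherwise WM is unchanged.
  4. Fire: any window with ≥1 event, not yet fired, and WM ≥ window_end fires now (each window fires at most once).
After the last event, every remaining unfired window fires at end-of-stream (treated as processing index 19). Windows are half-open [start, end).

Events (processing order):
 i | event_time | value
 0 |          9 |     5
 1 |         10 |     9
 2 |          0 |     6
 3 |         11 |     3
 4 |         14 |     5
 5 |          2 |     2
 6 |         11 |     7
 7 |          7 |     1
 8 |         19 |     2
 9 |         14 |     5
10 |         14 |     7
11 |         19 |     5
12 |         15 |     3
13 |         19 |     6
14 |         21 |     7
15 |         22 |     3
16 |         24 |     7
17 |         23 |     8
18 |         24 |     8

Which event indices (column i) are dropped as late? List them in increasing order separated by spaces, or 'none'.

5 7 9 10

i=0 t=9 v=5: → [9,14),[6,11); WM=−∞
i=1 t=10 v=9: → [9,14),[6,11); WM=−∞
i=2 t=0 v=6: → [0,5); WM=9; [0,5) fires=6
i=3 t=11 v=3: → [9,14); WM=9
i=4 t=14 v=5: → [12,17); WM=9
i=5 t=2 v=2: DROP (t<9-3); WM=13; [6,11) fires=14
i=6 t=11 v=7: → [9,14); WM=13
i=7 t=7 v=1: DROP (t<13-3); WM=13
i=8 t=19 v=2: → [18,23),[15,20); WM=18; [9,14) fires=24 [12,17) fires=5
i=9 t=14 v=5: DROP (t<18-3); WM=18
i=10 t=14 v=7: DROP (t<18-3); WM=18
i=11 t=19 v=5: → [18,23),[15,20); WM=18
i=12 t=15 v=3: → [15,20),[12,17); WM=18
i=13 t=19 v=6: → [18,23),[15,20); WM=18
i=14 t=21 v=7: → [21,26),[18,23); WM=20; [15,20) fires=16
i=15 t=22 v=3: → [21,26),[18,23); WM=20
i=16 t=24 v=7: → [24,29),[21,26); WM=20
i=17 t=23 v=8: → [21,26); WM=23; [18,23) fires=23
i=18 t=24 v=8: → [24,29),[21,26); WM=23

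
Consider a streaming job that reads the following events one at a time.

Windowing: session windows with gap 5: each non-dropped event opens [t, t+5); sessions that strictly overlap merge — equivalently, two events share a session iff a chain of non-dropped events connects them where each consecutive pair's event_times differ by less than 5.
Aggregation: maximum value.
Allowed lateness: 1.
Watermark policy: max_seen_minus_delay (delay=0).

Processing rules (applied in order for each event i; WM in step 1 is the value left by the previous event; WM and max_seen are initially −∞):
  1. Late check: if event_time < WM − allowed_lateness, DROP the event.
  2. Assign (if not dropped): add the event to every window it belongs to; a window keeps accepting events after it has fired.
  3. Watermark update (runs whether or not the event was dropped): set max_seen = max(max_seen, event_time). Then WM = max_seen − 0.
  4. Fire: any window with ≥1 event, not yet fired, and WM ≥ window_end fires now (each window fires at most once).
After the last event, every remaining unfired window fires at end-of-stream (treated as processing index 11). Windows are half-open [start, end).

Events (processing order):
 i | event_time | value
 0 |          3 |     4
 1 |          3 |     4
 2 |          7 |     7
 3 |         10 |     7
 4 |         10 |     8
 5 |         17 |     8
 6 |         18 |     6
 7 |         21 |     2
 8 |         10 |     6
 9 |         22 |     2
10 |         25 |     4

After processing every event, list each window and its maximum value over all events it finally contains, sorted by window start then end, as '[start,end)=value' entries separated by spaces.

[3,15)=8 [17,30)=8

i=0 t=3 v=4: → [3,8); WM=3
i=1 t=3 v=4: → [3,8); WM=3
i=2 t=7 v=7: → [3,12); WM=7
i=3 t=10 v=7: → [3,15); WM=10
i=4 t=10 v=8: → [3,15); WM=10
i=5 t=17 v=8: → [17,22); WM=17
i=6 t=18 v=6: → [17,23); WM=18
i=7 t=21 v=2: → [17,26); WM=21
i=8 t=10 v=6: DROP (t<21-1); WM=21
i=9 t=22 v=2: → [17,27); WM=22
i=10 t=25 v=4: → [17,30); WM=25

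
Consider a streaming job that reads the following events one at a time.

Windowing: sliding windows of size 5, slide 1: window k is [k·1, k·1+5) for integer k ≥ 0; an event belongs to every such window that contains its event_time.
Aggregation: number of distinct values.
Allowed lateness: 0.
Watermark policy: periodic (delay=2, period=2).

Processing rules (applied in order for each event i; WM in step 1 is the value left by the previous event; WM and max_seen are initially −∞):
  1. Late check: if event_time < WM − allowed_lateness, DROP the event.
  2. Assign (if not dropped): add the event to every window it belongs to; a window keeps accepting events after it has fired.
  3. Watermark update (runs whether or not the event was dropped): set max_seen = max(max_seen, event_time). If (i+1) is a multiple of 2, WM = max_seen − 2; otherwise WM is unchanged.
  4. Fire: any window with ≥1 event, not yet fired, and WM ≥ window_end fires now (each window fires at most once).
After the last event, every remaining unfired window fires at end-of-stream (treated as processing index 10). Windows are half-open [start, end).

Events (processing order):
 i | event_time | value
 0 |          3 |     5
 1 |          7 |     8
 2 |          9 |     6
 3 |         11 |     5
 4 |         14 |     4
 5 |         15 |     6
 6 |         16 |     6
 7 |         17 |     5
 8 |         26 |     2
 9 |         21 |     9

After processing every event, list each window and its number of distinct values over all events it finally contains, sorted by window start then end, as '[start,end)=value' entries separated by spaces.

[0,5)=1 [1,6)=1 [2,7)=1 [3,8)=2 [4,9)=1 [5,10)=2 [6,11)=2 [7,12)=3 [8,13)=2 [9,14)=2 [10,15)=2 [11,16)=3 [12,17)=2 [13,18)=3 [14,19)=3 [15,20)=2 [16,21)=2 [17,22)=2 [18,23)=1 [19,24)=1 [20,25)=1 [21,26)=1 [22,27)=1 [23,28)=1 [24,29)=1 [25,30)=1 [26,31)=1

i=0 t=3 v=5: → [3,8),[2,7),[1,6),[0,5); WM=−∞
i=1 t=7 v=8: → [7,12),[6,11),[5,10),[4,9),[3,8); WM=5; [0,5) fires=1
i=2 t=9 v=6: → [9,14),[8,13),[7,12),[6,11),[5,10); WM=5
i=3 t=11 v=5: → [11,16),[10,15),[9,14),[8,13),[7,12); WM=9; [1,6) fires=1 [2,7) fires=1 [3,8) fires=2 [4,9) fires=1
i=4 t=14 v=4: → [14,19),[13,18),[12,17),[11,16),[10,15); WM=9
i=5 t=15 v=6: → [15,20),[14,19),[13,18),[12,17),[11,16); WM=13; [5,10) fires=2 [6,11) fires=2 [7,12) fires=3 [8,13) fires=2
i=6 t=16 v=6: → [16,21),[15,20),[14,19),[13,18),[12,17); WM=13
i=7 t=17 v=5: → [17,22),[16,21),[15,20),[14,19),[13,18); WM=15; [9,14) fires=2 [10,15) fires=2
i=8 t=26 v=2: → [26,31),[25,30),[24,29),[23,28),[22,27); WM=15
i=9 t=21 v=9: → [21,26),[20,25),[19,24),[18,23),[17,22); WM=24; [11,16) fires=3 [12,17) fires=2 [13,18) fires=3 [14,19) fires=3 [15,20) fires=2 [16,21) fires=2 [17,22) fires=2 [18,23) fires=1 [19,24) fires=1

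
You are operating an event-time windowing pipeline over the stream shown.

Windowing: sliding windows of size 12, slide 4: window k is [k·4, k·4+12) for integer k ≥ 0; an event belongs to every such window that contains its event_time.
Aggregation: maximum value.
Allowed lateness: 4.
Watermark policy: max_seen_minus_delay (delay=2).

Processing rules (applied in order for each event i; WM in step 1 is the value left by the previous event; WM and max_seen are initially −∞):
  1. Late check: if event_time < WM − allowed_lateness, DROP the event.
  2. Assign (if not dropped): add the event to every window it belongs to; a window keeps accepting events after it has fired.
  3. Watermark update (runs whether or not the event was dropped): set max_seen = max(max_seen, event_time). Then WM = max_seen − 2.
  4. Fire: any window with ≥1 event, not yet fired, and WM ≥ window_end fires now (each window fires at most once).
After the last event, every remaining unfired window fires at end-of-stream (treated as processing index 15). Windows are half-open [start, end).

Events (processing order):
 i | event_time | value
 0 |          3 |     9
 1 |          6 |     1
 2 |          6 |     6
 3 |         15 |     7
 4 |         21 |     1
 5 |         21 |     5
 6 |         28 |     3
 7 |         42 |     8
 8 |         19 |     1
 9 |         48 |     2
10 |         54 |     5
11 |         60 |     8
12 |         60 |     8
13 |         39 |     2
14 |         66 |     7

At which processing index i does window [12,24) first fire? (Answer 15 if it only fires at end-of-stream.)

i=0 t=3 v=9: → [0,12); WM=1
i=1 t=6 v=1: → [4,16),[0,12); WM=4
i=2 t=6 v=6: → [4,16),[0,12); WM=4
i=3 t=15 v=7: → [12,24),[8,20),[4,16); WM=13; [0,12) fires=9
i=4 t=21 v=1: → [20,32),[16,28),[12,24); WM=19; [4,16) fires=7
i=5 t=21 v=5: → [20,32),[16,28),[12,24); WM=19
i=6 t=28 v=3: → [28,40),[24,36),[20,32); WM=26; [8,20) fires=7 [12,24) fires=7
i=7 t=42 v=8: → [40,52),[36,48),[32,44); WM=40; [16,28) fires=5 [20,32) fires=5 [24,36) fires=3 [28,40) fires=3
i=8 t=19 v=1: DROP (t<40-4); WM=40
i=9 t=48 v=2: → [48,60),[44,56),[40,52); WM=46; [32,44) fires=8
i=10 t=54 v=5: → [52,64),[48,60),[44,56); WM=52; [36,48) fires=8 [40,52) fires=8
i=11 t=60 v=8: → [60,72),[56,68),[52,64); WM=58; [44,56) fires=5
i=12 t=60 v=8: → [60,72),[56,68),[52,64); WM=58
i=13 t=39 v=2: DROP (t<58-4); WM=58
i=14 t=66 v=7: → [64,76),[60,72),[56,68); WM=64; [48,60) fires=5 [52,64) fires=8

6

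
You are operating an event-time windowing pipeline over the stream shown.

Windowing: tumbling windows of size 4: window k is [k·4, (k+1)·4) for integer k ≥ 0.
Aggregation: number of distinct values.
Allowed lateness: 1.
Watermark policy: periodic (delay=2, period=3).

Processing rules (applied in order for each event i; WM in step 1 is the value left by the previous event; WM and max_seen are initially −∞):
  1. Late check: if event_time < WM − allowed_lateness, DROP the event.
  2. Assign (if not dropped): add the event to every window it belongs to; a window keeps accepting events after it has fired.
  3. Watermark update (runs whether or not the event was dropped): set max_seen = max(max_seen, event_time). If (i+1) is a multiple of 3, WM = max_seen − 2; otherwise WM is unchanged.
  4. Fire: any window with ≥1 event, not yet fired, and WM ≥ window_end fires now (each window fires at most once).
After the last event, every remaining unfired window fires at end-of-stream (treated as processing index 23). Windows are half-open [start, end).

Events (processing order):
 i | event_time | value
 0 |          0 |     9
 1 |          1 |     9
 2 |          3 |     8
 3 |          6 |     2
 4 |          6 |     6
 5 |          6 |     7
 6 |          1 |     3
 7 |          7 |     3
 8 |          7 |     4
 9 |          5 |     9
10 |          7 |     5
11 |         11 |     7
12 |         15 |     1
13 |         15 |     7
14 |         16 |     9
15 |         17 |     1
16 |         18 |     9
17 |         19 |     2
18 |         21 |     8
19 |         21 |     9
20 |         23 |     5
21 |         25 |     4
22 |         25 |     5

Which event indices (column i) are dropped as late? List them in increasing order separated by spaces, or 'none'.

6

i=0 t=0 v=9: → [0,4); WM=−∞
i=1 t=1 v=9: → [0,4); WM=−∞
i=2 t=3 v=8: → [0,4); WM=1
i=3 t=6 v=2: → [4,8); WM=1
i=4 t=6 v=6: → [4,8); WM=1
i=5 t=6 v=7: → [4,8); WM=4; [0,4) fires=2
i=6 t=1 v=3: DROP (t<4-1); WM=4
i=7 t=7 v=3: → [4,8); WM=4
i=8 t=7 v=4: → [4,8); WM=5
i=9 t=5 v=9: → [4,8); WM=5
i=10 t=7 v=5: → [4,8); WM=5
i=11 t=11 v=7: → [8,12); WM=9; [4,8) fires=7
i=12 t=15 v=1: → [12,16); WM=9
i=13 t=15 v=7: → [12,16); WM=9
i=14 t=16 v=9: → [16,20); WM=14; [8,12) fires=1
i=15 t=17 v=1: → [16,20); WM=14
i=16 t=18 v=9: → [16,20); WM=14
i=17 t=19 v=2: → [16,20); WM=17; [12,16) fires=2
i=18 t=21 v=8: → [20,24); WM=17
i=19 t=21 v=9: → [20,24); WM=17
i=20 t=23 v=5: → [20,24); WM=21; [16,20) fires=3
i=21 t=25 v=4: → [24,28); WM=21
i=22 t=25 v=5: → [24,28); WM=21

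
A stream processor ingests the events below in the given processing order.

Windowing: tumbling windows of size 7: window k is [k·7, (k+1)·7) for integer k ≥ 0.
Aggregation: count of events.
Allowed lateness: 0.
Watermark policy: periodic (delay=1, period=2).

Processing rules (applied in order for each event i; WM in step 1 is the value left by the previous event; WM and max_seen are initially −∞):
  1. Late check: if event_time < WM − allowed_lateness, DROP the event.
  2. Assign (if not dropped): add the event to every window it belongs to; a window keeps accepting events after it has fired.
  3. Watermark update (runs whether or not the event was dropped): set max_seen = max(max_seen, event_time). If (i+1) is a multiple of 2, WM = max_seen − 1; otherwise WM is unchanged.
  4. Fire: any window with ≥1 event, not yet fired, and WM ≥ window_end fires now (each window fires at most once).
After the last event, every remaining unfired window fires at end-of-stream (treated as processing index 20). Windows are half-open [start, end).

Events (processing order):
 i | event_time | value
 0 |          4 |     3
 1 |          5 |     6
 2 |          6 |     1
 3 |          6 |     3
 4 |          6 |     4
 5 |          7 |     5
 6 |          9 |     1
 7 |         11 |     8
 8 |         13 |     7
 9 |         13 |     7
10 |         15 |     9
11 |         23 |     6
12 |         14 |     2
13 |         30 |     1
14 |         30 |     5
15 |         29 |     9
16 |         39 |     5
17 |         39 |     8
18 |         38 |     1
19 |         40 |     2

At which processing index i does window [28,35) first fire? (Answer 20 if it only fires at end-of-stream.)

17

i=0 t=4 v=3: → [0,7); WM=−∞
i=1 t=5 v=6: → [0,7); WM=4
i=2 t=6 v=1: → [0,7); WM=4
i=3 t=6 v=3: → [0,7); WM=5
i=4 t=6 v=4: → [0,7); WM=5
i=5 t=7 v=5: → [7,14); WM=6
i=6 t=9 v=1: → [7,14); WM=6
i=7 t=11 v=8: → [7,14); WM=10; [0,7) fires=5
i=8 t=13 v=7: → [7,14); WM=10
i=9 t=13 v=7: → [7,14); WM=12
i=10 t=15 v=9: → [14,21); WM=12
i=11 t=23 v=6: → [21,28); WM=22; [7,14) fires=5 [14,21) fires=1
i=12 t=14 v=2: DROP (t<22-0); WM=22
i=13 t=30 v=1: → [28,35); WM=29; [21,28) fires=1
i=14 t=30 v=5: → [28,35); WM=29
i=15 t=29 v=9: → [28,35); WM=29
i=16 t=39 v=5: → [35,42); WM=29
i=17 t=39 v=8: → [35,42); WM=38; [28,35) fires=3
i=18 t=38 v=1: → [35,42); WM=38
i=19 t=40 v=2: → [35,42); WM=39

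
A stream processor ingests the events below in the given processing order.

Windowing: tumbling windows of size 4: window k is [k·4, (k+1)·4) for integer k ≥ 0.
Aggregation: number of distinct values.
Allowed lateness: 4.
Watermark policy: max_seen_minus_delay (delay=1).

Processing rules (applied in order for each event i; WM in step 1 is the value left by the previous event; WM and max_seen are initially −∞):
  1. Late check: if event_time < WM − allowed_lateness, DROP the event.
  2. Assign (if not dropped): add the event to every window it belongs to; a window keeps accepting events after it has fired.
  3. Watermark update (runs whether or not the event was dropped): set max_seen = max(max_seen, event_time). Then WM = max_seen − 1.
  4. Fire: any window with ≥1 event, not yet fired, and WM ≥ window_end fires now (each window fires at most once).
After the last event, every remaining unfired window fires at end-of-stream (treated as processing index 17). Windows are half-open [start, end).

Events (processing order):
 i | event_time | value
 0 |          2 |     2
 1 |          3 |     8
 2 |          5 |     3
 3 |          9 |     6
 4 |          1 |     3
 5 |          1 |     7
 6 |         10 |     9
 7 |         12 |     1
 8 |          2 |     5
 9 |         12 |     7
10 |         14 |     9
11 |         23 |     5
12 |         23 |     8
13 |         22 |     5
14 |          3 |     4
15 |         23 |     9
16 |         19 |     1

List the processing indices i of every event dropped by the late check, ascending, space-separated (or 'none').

4 5 8 14

i=0 t=2 v=2: → [0,4); WM=1
i=1 t=3 v=8: → [0,4); WM=2
i=2 t=5 v=3: → [4,8); WM=4; [0,4) fires=2
i=3 t=9 v=6: → [8,12); WM=8; [4,8) fires=1
i=4 t=1 v=3: DROP (t<8-4); WM=8
i=5 t=1 v=7: DROP (t<8-4); WM=8
i=6 t=10 v=9: → [8,12); WM=9
i=7 t=12 v=1: → [12,16); WM=11
i=8 t=2 v=5: DROP (t<11-4); WM=11
i=9 t=12 v=7: → [12,16); WM=11
i=10 t=14 v=9: → [12,16); WM=13; [8,12) fires=2
i=11 t=23 v=5: → [20,24); WM=22; [12,16) fires=3
i=12 t=23 v=8: → [20,24); WM=22
i=13 t=22 v=5: → [20,24); WM=22
i=14 t=3 v=4: DROP (t<22-4); WM=22
i=15 t=23 v=9: → [20,24); WM=22
i=16 t=19 v=1: → [16,20); WM=22; [16,20) fires=1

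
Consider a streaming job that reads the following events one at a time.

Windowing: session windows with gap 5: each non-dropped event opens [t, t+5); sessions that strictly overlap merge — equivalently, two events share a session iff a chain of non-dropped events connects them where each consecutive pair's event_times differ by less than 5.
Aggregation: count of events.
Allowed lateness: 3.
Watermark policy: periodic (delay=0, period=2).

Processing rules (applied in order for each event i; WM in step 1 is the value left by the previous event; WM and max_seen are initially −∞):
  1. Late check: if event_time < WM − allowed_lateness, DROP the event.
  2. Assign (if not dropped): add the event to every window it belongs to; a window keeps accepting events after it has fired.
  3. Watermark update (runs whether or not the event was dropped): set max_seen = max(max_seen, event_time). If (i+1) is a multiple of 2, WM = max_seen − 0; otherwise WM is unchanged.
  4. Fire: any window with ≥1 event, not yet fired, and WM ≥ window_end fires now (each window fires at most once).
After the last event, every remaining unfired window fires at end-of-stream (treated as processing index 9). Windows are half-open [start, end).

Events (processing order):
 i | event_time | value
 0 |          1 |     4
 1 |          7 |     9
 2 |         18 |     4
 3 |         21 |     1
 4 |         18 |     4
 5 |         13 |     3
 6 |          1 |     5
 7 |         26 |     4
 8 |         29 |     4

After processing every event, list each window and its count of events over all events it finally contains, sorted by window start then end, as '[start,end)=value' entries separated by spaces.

[1,6)=1 [7,12)=1 [18,26)=3 [26,34)=2

i=0 t=1 v=4: → [1,6); WM=−∞
i=1 t=7 v=9: → [7,12); WM=7
i=2 t=18 v=4: → [18,23); WM=7
i=3 t=21 v=1: → [18,26); WM=21
i=4 t=18 v=4: → [18,26); WM=21
i=5 t=13 v=3: DROP (t<21-3); WM=21
i=6 t=1 v=5: DROP (t<21-3); WM=21
i=7 t=26 v=4: → [26,31); WM=26
i=8 t=29 v=4: → [26,34); WM=26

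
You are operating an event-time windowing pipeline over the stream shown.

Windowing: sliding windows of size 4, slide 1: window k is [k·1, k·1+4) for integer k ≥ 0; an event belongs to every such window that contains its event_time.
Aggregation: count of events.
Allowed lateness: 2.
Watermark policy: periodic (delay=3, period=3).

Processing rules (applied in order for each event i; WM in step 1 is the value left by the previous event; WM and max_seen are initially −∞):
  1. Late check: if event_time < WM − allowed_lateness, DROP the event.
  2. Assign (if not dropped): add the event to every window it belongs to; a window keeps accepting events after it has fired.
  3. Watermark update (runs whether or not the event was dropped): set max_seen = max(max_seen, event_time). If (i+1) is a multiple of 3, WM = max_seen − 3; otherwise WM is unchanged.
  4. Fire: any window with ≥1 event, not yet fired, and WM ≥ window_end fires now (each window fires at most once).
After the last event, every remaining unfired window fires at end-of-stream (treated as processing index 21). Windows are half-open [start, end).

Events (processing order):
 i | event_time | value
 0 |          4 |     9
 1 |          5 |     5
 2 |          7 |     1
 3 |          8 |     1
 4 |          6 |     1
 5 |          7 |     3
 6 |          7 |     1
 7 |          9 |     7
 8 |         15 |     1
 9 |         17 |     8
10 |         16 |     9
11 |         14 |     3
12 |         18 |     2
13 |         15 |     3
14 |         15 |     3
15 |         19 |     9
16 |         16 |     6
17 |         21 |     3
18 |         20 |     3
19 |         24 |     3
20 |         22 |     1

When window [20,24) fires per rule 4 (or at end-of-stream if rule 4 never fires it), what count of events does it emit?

i=0 t=4 v=9: → [4,8),[3,7),[2,6),[1,5); WM=−∞
i=1 t=5 v=5: → [5,9),[4,8),[3,7),[2,6); WM=−∞
i=2 t=7 v=1: → [7,11),[6,10),[5,9),[4,8); WM=4
i=3 t=8 v=1: → [8,12),[7,11),[6,10),[5,9); WM=4
i=4 t=6 v=1: → [6,10),[5,9),[4,8),[3,7); WM=4
i=5 t=7 v=3: → [7,11),[6,10),[5,9),[4,8); WM=5; [1,5) fires=1
i=6 t=7 v=1: → [7,11),[6,10),[5,9),[4,8); WM=5
i=7 t=9 v=7: → [9,13),[8,12),[7,11),[6,10); WM=5
i=8 t=15 v=1: → [15,19),[14,18),[13,17),[12,16); WM=12; [2,6) fires=2 [3,7) fires=3 [4,8) fires=6 [5,9) fires=6 [6,10) fires=6 [7,11) fires=5 [8,12) fires=2
i=9 t=17 v=8: → [17,21),[16,20),[15,19),[14,18); WM=12
i=10 t=16 v=9: → [16,20),[15,19),[14,18),[13,17); WM=12
i=11 t=14 v=3: → [14,18),[13,17),[12,16),[11,15); WM=14; [9,13) fires=1
i=12 t=18 v=2: → [18,22),[17,21),[16,20),[15,19); WM=14
i=13 t=15 v=3: → [15,19),[14,18),[13,17),[12,16); WM=14
i=14 t=15 v=3: → [15,19),[14,18),[13,17),[12,16); WM=15; [11,15) fires=1
i=15 t=19 v=9: → [19,23),[18,22),[17,21),[16,20); WM=15
i=16 t=16 v=6: → [16,20),[15,19),[14,18),[13,17); WM=15
i=17 t=21 v=3: → [21,25),[20,24),[19,23),[18,22); WM=18; [12,16) fires=4 [13,17) fires=6 [14,18) fires=7
i=18 t=20 v=3: → [20,24),[19,23),[18,22),[17,21); WM=18
i=19 t=24 v=3: → [24,28),[23,27),[22,26),[21,25); WM=18
i=20 t=22 v=1: → [22,26),[21,25),[20,24),[19,23); WM=21; [15,19) fires=7 [16,20) fires=5 [17,21) fires=4

3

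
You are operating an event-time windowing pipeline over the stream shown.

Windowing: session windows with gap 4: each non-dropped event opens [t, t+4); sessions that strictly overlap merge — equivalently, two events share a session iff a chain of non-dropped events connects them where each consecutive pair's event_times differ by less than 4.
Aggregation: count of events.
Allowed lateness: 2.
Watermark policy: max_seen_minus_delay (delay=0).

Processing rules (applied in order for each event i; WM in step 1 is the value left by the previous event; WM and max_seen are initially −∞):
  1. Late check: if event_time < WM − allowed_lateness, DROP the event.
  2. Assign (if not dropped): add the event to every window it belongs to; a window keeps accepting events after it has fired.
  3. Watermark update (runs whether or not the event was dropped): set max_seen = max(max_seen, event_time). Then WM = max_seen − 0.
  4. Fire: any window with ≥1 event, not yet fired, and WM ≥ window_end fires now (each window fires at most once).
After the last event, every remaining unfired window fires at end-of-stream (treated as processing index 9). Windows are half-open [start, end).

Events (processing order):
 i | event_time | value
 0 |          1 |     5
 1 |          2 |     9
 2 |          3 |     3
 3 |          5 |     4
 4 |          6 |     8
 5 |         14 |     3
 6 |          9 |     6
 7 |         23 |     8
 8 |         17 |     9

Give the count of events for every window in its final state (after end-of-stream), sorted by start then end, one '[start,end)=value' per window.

i=0 t=1 v=5: → [1,5); WM=1
i=1 t=2 v=9: → [1,6); WM=2
i=2 t=3 v=3: → [1,7); WM=3
i=3 t=5 v=4: → [1,9); WM=5
i=4 t=6 v=8: → [1,10); WM=6
i=5 t=14 v=3: → [14,18); WM=14
i=6 t=9 v=6: DROP (t<14-2); WM=14
i=7 t=23 v=8: → [23,27); WM=23
i=8 t=17 v=9: DROP (t<23-2); WM=23

[1,10)=5 [14,18)=1 [23,27)=1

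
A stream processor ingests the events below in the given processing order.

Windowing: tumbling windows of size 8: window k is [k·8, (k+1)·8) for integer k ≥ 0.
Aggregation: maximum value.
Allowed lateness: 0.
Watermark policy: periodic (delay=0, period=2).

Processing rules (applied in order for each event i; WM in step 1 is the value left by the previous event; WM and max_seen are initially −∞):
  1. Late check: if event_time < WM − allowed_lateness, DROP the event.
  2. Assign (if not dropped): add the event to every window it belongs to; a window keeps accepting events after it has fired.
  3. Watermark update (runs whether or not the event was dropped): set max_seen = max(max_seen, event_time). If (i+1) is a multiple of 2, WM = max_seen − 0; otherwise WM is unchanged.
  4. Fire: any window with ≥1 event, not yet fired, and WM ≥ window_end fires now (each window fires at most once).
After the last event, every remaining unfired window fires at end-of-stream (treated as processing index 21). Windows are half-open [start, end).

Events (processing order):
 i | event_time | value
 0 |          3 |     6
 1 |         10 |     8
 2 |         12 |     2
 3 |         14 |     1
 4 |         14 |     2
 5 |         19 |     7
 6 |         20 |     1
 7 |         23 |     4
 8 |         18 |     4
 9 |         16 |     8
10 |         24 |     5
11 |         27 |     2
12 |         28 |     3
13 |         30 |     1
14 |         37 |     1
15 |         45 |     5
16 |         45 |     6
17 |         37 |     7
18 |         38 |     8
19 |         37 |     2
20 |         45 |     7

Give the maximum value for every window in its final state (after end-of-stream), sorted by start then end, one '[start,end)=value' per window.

i=0 t=3 v=6: → [0,8); WM=−∞
i=1 t=10 v=8: → [8,16); WM=10; [0,8) fires=6
i=2 t=12 v=2: → [8,16); WM=10
i=3 t=14 v=1: → [8,16); WM=14
i=4 t=14 v=2: → [8,16); WM=14
i=5 t=19 v=7: → [16,24); WM=19; [8,16) fires=8
i=6 t=20 v=1: → [16,24); WM=19
i=7 t=23 v=4: → [16,24); WM=23
i=8 t=18 v=4: DROP (t<23-0); WM=23
i=9 t=16 v=8: DROP (t<23-0); WM=23
i=10 t=24 v=5: → [24,32); WM=23
i=11 t=27 v=2: → [24,32); WM=27; [16,24) fires=7
i=12 t=28 v=3: → [24,32); WM=27
i=13 t=30 v=1: → [24,32); WM=30
i=14 t=37 v=1: → [32,40); WM=30
i=15 t=45 v=5: → [40,48); WM=45; [24,32) fires=5 [32,40) fires=1
i=16 t=45 v=6: → [40,48); WM=45
i=17 t=37 v=7: DROP (t<45-0); WM=45
i=18 t=38 v=8: DROP (t<45-0); WM=45
i=19 t=37 v=2: DROP (t<45-0); WM=45
i=20 t=45 v=7: → [40,48); WM=45

[0,8)=6 [8,16)=8 [16,24)=7 [24,32)=5 [32,40)=1 [40,48)=7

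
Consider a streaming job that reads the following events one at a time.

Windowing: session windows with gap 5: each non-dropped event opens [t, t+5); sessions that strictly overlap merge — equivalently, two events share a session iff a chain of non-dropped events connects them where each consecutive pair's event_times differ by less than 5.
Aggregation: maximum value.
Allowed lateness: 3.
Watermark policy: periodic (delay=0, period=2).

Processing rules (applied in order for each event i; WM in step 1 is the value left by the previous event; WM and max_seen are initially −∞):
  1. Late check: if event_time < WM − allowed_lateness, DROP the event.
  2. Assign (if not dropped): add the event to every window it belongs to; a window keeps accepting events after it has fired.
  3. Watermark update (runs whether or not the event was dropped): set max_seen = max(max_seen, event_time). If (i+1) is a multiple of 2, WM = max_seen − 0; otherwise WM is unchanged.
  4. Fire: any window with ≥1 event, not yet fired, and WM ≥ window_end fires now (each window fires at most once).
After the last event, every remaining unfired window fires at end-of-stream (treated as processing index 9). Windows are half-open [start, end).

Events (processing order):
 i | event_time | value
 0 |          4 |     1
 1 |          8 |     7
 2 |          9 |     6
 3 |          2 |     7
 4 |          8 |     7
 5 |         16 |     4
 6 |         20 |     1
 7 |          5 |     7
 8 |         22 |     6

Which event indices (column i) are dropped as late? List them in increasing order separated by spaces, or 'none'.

i=0 t=4 v=1: → [4,9); WM=−∞
i=1 t=8 v=7: → [4,13); WM=8
i=2 t=9 v=6: → [4,14); WM=8
i=3 t=2 v=7: DROP (t<8-3); WM=9
i=4 t=8 v=7: → [4,14); WM=9
i=5 t=16 v=4: → [16,21); WM=16
i=6 t=20 v=1: → [16,25); WM=16
i=7 t=5 v=7: DROP (t<16-3); WM=20
i=8 t=22 v=6: → [16,27); WM=20

3 7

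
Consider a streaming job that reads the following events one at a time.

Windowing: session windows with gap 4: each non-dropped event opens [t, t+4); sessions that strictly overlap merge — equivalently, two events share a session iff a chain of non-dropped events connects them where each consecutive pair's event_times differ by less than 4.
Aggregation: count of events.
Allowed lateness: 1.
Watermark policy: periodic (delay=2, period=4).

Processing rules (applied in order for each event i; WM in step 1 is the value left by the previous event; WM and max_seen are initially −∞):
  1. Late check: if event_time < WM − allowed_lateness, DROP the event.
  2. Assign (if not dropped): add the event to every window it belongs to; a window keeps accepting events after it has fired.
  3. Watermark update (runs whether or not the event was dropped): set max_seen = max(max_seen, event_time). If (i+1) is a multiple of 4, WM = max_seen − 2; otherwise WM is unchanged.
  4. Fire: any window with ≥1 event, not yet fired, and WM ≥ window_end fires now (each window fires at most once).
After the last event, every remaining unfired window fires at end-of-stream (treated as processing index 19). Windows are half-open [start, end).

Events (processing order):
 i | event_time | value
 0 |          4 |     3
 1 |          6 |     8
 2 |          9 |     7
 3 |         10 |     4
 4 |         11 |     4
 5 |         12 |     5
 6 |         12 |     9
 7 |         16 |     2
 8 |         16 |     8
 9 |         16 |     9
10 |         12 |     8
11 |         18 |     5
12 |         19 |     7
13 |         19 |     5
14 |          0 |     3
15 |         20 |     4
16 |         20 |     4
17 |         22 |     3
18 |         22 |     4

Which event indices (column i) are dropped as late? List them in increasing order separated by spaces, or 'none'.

i=0 t=4 v=3: → [4,8); WM=−∞
i=1 t=6 v=8: → [4,10); WM=−∞
i=2 t=9 v=7: → [4,13); WM=−∞
i=3 t=10 v=4: → [4,14); WM=8
i=4 t=11 v=4: → [4,15); WM=8
i=5 t=12 v=5: → [4,16); WM=8
i=6 t=12 v=9: → [4,16); WM=8
i=7 t=16 v=2: → [16,20); WM=14
i=8 t=16 v=8: → [16,20); WM=14
i=9 t=16 v=9: → [16,20); WM=14
i=10 t=12 v=8: DROP (t<14-1); WM=14
i=11 t=18 v=5: → [16,22); WM=16
i=12 t=19 v=7: → [16,23); WM=16
i=13 t=19 v=5: → [16,23); WM=16
i=14 t=0 v=3: DROP (t<16-1); WM=16
i=15 t=20 v=4: → [16,24); WM=18
i=16 t=20 v=4: → [16,24); WM=18
i=17 t=22 v=3: → [16,26); WM=18
i=18 t=22 v=4: → [16,26); WM=18

10 14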